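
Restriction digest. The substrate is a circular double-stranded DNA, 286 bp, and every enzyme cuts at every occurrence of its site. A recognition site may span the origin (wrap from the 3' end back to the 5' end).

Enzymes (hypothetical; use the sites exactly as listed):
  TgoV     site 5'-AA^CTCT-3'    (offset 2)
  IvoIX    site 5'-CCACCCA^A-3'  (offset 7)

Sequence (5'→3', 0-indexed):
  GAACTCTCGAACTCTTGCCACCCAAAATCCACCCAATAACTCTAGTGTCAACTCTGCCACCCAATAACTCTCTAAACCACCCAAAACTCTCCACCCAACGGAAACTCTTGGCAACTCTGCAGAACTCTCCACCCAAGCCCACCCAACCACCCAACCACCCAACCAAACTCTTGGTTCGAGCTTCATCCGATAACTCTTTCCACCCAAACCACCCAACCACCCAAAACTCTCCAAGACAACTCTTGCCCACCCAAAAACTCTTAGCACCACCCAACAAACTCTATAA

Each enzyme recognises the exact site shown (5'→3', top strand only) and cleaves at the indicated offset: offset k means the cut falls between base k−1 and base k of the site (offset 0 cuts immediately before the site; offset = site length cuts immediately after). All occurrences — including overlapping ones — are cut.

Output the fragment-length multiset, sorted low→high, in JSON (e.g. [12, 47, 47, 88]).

Per-enzyme occurrences:
  TgoV (AACTCT, off=2): starts [1, 9, 37, 49, 65, 84, 102, 112, 122, 165, 191, 224, 237, 255, 276] → cuts [3, 11, 39, 51, 67, 86, 104, 114, 124, 167, 193, 226, 239, 257, 278]
  IvoIX (CCACCCAA, off=7): starts [17, 28, 56, 76, 90, 128, 138, 146, 154, 199, 208, 216, 246, 266] → cuts [24, 35, 63, 83, 97, 135, 145, 153, 161, 206, 215, 223, 253, 273]

Pooled cuts: [3, 11, 24, 35, 39, 51, 63, 67, 83, 86, 97, 104, 114, 124, 135, 145, 153, 161, 167, 193, 206, 215, 223, 226, 239, 253, 257, 273, 278]

Fragments:
  3→11: 8 bp
  11→24: 13 bp
  24→35: 11 bp
  35→39: 4 bp
  39→51: 12 bp
  51→63: 12 bp
  63→67: 4 bp
  67→83: 16 bp
  83→86: 3 bp
  86→97: 11 bp
  97→104: 7 bp
  104→114: 10 bp
  114→124: 10 bp
  124→135: 11 bp
  135→145: 10 bp
  145→153: 8 bp
  153→161: 8 bp
  161→167: 6 bp
  167→193: 26 bp
  193→206: 13 bp
  206→215: 9 bp
  215→223: 8 bp
  223→226: 3 bp
  226→239: 13 bp
  239→253: 14 bp
  253→257: 4 bp
  257→273: 16 bp
  273→278: 5 bp
  278→3 (wrap): 286-278+3 = 11 bp

[3,3,4,4,4,5,6,7,8,8,8,8,9,10,10,10,11,11,11,11,12,12,13,13,13,14,16,16,26]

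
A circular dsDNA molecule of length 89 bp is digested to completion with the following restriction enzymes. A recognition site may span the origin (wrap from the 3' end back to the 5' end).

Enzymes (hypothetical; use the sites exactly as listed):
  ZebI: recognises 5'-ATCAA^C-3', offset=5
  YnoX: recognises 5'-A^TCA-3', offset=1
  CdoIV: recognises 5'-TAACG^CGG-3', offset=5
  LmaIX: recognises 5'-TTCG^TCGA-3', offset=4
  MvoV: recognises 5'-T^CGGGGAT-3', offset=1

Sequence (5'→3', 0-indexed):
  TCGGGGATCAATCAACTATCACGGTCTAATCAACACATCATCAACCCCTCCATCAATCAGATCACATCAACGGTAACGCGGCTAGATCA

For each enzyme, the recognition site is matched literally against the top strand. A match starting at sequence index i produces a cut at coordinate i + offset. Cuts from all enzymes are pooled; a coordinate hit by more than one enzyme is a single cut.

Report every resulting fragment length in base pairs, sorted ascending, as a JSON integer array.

Site scan:
  ZebI (ATCAAC, off=5): starts [10, 28, 39, 65] → cuts [15, 33, 44, 70]
  YnoX (ATCA, off=1): starts [6, 10, 17, 28, 36, 39, 51, 55, 60, 65, 85] → cuts [7, 11, 18, 29, 37, 40, 52, 56, 61, 66, 86]
  CdoIV (TAACGCGG, off=5): starts [73] → cuts [78]
  LmaIX (TTCGTCGA, off=4): no sites
  MvoV (TCGGGGAT, off=1): starts [0] → cuts [1]

All cut coordinates (distinct, sorted): [1, 7, 11, 15, 18, 29, 33, 37, 40, 44, 52, 56, 61, 66, 70, 78, 86]

Fragments:
  1→7: 6 bp
  7→11: 4 bp
  11→15: 4 bp
  15→18: 3 bp
  18→29: 11 bp
  29→33: 4 bp
  33→37: 4 bp
  37→40: 3 bp
  40→44: 4 bp
  44→52: 8 bp
  52→56: 4 bp
  56→61: 5 bp
  61→66: 5 bp
  66→70: 4 bp
  70→78: 8 bp
  78→86: 8 bp
  86→1 (wrap): 89-86+1 = 4 bp

[3,3,4,4,4,4,4,4,4,4,5,5,6,8,8,8,11]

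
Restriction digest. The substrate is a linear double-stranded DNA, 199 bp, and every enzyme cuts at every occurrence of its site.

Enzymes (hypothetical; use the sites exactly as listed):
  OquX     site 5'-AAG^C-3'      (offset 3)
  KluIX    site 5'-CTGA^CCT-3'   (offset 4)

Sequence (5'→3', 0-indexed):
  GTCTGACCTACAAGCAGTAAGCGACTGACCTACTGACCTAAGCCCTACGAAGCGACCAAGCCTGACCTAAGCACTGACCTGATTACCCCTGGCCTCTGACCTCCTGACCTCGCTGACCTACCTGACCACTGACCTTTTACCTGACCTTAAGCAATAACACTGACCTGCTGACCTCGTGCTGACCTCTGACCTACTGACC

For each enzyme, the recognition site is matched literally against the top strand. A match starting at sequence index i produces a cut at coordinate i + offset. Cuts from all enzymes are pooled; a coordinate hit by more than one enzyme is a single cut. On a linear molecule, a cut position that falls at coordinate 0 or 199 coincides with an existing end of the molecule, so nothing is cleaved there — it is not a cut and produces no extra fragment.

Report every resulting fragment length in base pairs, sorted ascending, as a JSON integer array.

[5,6,6,6,6,7,7,7,7,8,8,8,8,8,9,10,10,11,12,12,16,22]

Scan for sites:
  OquX AAGC/3: at [11, 18, 39, 49, 57, 68, 148] ⇒ [14, 21, 42, 52, 60, 71, 151]
  KluIX CTGACCT/4: at [2, 24, 32, 61, 73, 95, 103, 112, 128, 140, 159, 167, 178, 185] ⇒ [6, 28, 36, 65, 77, 99, 107, 116, 132, 144, 163, 171, 182, 189]

Pooled cuts: [6, 14, 21, 28, 36, 42, 52, 60, 65, 71, 77, 99, 107, 116, 132, 144, 151, 163, 171, 182, 189]

Fragments:
  [0,6): 6 bp
  [6,14): 8 bp
  [14,21): 7 bp
  [21,28): 7 bp
  [28,36): 8 bp
  [36,42): 6 bp
  [42,52): 10 bp
  [52,60): 8 bp
  [60,65): 5 bp
  [65,71): 6 bp
  [71,77): 6 bp
  [77,99): 22 bp
  [99,107): 8 bp
  [107,116): 9 bp
  [116,132): 16 bp
  [132,144): 12 bp
  [144,151): 7 bp
  [151,163): 12 bp
  [163,171): 8 bp
  [171,182): 11 bp
  [182,189): 7 bp
  [189,199): 10 bp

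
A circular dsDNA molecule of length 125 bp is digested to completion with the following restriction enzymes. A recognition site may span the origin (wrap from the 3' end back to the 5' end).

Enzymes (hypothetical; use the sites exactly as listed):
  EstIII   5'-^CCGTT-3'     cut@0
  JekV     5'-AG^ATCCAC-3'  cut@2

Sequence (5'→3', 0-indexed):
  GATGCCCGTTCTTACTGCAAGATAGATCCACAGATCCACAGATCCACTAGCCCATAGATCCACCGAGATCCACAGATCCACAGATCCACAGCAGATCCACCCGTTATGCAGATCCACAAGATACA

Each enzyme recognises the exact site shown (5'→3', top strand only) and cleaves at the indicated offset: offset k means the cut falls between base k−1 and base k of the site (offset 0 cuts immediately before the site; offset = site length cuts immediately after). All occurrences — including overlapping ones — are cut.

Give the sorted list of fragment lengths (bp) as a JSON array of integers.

[6,8,8,8,8,10,11,11,16,19,20]

Site scan:
  EstIII CCGTT/0: at [5, 100] ⇒ [5, 100]
  JekV AGATCCAC/2: at [23, 31, 39, 55, 65, 73, 81, 92, 109] ⇒ [25, 33, 41, 57, 67, 75, 83, 94, 111]

All cut coordinates (distinct, sorted): [5, 25, 33, 41, 57, 67, 75, 83, 94, 100, 111]

Fragments:
  5→25: 20 bp
  25→33: 8 bp
  33→41: 8 bp
  41→57: 16 bp
  57→67: 10 bp
  67→75: 8 bp
  75→83: 8 bp
  83→94: 11 bp
  94→100: 6 bp
  100→111: 11 bp
  111→5 (wrap): 125-111+5 = 19 bp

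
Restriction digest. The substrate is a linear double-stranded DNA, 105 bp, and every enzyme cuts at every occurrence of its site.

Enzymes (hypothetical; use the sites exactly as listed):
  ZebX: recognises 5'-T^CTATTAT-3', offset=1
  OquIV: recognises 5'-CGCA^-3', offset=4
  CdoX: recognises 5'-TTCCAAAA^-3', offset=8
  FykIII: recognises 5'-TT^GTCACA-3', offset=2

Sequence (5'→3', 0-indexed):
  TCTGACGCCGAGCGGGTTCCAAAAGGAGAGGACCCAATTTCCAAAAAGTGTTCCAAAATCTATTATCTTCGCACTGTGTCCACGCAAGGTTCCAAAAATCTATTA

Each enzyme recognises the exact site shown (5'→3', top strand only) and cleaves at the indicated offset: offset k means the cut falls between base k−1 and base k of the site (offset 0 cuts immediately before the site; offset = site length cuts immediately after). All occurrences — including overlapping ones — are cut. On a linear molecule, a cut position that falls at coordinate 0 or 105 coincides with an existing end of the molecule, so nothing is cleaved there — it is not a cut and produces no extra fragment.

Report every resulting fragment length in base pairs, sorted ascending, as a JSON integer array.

[1,8,11,12,13,14,22,24]

Site scan:
  ZebX (TCTATTAT, off=1): starts [58] → cuts [59]
  OquIV (CGCA, off=4): starts [69, 82] → cuts [73, 86]
  CdoX (TTCCAAAA, off=8): starts [16, 38, 50, 89] → cuts [24, 46, 58, 97]
  FykIII (TTGTCACA, off=2): no sites

Pooled cuts: [24, 46, 58, 59, 73, 86, 97]

Fragment lengths:
  [0,24): 24 bp
  [24,46): 22 bp
  [46,58): 12 bp
  [58,59): 1 bp
  [59,73): 14 bp
  [73,86): 13 bp
  [86,97): 11 bp
  [97,105): 8 bp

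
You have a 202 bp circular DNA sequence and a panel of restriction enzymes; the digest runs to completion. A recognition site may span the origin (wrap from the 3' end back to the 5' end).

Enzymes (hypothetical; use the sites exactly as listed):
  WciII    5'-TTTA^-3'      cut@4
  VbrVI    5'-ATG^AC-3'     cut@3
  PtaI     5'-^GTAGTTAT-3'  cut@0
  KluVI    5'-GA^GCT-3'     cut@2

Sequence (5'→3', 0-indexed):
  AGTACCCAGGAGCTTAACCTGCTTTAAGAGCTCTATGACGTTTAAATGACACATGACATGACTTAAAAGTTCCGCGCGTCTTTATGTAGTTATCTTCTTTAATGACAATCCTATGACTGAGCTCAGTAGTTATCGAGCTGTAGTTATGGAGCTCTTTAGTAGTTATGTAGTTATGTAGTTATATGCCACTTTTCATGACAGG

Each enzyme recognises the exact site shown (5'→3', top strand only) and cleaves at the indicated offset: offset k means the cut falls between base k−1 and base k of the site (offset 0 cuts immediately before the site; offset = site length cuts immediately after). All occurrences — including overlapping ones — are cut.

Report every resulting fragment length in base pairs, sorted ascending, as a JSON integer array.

Per-enzyme occurrences:
  WciII (TTTA, off=4): starts [22, 40, 80, 97, 154] → cuts [26, 44, 84, 101, 158]
  VbrVI (ATGAC, off=3): starts [34, 45, 52, 57, 101, 112, 194] → cuts [37, 48, 55, 60, 104, 115, 197]
  PtaI (GTAGTTAT, off=0): starts [85, 125, 139, 158, 166, 174] → cuts [85, 125, 139, 158, 166, 174]
  KluVI (GAGCT, off=2): starts [9, 27, 118, 134, 148] → cuts [11, 29, 120, 136, 150]

All cut coordinates (distinct, sorted): [11, 26, 29, 37, 44, 48, 55, 60, 84, 85, 101, 104, 115, 120, 125, 136, 139, 150, 158, 166, 174, 197]

Fragment lengths:
  11→26: 15 bp
  26→29: 3 bp
  29→37: 8 bp
  37→44: 7 bp
  44→48: 4 bp
  48→55: 7 bp
  55→60: 5 bp
  60→84: 24 bp
  84→85: 1 bp
  85→101: 16 bp
  101→104: 3 bp
  104→115: 11 bp
  115→120: 5 bp
  120→125: 5 bp
  125→136: 11 bp
  136→139: 3 bp
  139→150: 11 bp
  150→158: 8 bp
  158→166: 8 bp
  166→174: 8 bp
  174→197: 23 bp
  197→11 (wrap): 202-197+11 = 16 bp

[1,3,3,3,4,5,5,5,7,7,8,8,8,8,11,11,11,15,16,16,23,24]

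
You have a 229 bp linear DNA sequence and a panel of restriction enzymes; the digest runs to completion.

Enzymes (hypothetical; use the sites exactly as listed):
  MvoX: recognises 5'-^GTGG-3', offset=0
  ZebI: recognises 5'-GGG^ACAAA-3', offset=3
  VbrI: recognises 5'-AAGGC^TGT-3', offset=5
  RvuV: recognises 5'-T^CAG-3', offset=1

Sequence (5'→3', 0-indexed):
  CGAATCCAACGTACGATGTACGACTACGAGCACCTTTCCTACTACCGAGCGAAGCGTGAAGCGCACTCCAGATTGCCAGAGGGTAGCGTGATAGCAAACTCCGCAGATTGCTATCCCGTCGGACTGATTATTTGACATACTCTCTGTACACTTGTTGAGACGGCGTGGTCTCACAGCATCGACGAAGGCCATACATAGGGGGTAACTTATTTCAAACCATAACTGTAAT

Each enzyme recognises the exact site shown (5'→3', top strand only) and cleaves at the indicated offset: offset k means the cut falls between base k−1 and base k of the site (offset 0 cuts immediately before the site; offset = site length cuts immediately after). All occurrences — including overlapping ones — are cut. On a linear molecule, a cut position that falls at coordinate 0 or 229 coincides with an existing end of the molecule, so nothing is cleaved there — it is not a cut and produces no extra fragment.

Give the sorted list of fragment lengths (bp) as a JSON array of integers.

[65,164]

Per-enzyme occurrences:
  MvoX (GTGG, off=0): starts [164] → cuts [164]
  ZebI (GGGACAAA, off=3): no sites
  VbrI (AAGGCTGT, off=5): no sites
  RvuV (TCAG, off=1): no sites

Pooled cuts: [164]

Fragment lengths:
  [0,164): 164 bp
  [164,229): 65 bp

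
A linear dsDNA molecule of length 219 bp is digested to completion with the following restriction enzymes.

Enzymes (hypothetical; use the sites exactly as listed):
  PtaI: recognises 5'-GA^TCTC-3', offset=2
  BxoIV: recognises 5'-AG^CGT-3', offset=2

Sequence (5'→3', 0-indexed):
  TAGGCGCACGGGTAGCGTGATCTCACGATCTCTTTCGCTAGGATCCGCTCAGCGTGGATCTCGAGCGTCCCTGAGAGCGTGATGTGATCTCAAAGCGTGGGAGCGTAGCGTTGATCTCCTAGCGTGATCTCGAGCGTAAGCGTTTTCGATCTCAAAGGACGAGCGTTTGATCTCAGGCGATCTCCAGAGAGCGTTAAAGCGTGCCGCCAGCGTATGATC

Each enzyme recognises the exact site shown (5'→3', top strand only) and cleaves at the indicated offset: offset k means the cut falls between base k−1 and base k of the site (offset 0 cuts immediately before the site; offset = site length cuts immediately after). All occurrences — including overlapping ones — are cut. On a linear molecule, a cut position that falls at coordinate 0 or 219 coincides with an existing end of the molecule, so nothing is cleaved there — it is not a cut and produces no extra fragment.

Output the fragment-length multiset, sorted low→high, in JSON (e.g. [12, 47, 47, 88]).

Site scan:
  PtaI (GATCTC, off=2): starts [18, 26, 56, 85, 112, 125, 147, 168, 178] → cuts [20, 28, 58, 87, 114, 127, 149, 170, 180]
  BxoIV (AGCGT, off=2): starts [13, 50, 63, 75, 93, 101, 106, 120, 132, 138, 161, 189, 197, 208] → cuts [15, 52, 65, 77, 95, 103, 108, 122, 134, 140, 163, 191, 199, 210]

Pooled cuts: [15, 20, 28, 52, 58, 65, 77, 87, 95, 103, 108, 114, 122, 127, 134, 140, 149, 163, 170, 180, 191, 199, 210]

Fragments:
  [0,15): 15 bp
  [15,20): 5 bp
  [20,28): 8 bp
  [28,52): 24 bp
  [52,58): 6 bp
  [58,65): 7 bp
  [65,77): 12 bp
  [77,87): 10 bp
  [87,95): 8 bp
  [95,103): 8 bp
  [103,108): 5 bp
  [108,114): 6 bp
  [114,122): 8 bp
  [122,127): 5 bp
  [127,134): 7 bp
  [134,140): 6 bp
  [140,149): 9 bp
  [149,163): 14 bp
  [163,170): 7 bp
  [170,180): 10 bp
  [180,191): 11 bp
  [191,199): 8 bp
  [199,210): 11 bp
  [210,219): 9 bp

[5,5,5,6,6,6,7,7,7,8,8,8,8,8,9,9,10,10,11,11,12,14,15,24]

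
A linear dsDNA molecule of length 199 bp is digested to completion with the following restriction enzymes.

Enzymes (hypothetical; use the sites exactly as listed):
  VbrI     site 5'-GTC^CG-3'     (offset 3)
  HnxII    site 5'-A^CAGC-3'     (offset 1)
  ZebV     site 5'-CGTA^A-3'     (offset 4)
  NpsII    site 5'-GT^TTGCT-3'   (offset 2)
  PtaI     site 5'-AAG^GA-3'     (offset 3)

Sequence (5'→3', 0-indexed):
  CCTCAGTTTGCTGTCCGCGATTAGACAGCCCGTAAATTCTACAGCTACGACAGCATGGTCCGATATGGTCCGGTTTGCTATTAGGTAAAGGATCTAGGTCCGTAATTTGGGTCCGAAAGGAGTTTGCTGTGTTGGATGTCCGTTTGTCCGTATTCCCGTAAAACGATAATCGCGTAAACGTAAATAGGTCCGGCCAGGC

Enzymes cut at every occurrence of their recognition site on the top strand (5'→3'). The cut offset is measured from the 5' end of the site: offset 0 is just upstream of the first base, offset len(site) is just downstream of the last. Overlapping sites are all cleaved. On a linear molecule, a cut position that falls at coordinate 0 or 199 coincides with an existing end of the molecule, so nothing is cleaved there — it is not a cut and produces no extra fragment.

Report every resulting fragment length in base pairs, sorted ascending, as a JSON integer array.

[4,4,4,6,6,7,7,8,8,8,9,9,9,9,10,10,10,10,12,16,16,17]

Scan for sites:
  VbrI GTCCG/3: at [12, 57, 67, 97, 110, 137, 145, 187] ⇒ [15, 60, 70, 100, 113, 140, 148, 190]
  HnxII ACAGC/1: at [24, 40, 49] ⇒ [25, 41, 50]
  ZebV CGTAA/4: at [30, 100, 156, 172, 178] ⇒ [34, 104, 160, 176, 182]
  NpsII GTTTGCT/2: at [5, 72, 121] ⇒ [7, 74, 123]
  PtaI AAGGA/3: at [87, 116] ⇒ [90, 119]

All cut coordinates (distinct, sorted): [7, 15, 25, 34, 41, 50, 60, 70, 74, 90, 100, 104, 113, 119, 123, 140, 148, 160, 176, 182, 190]

Fragment lengths:
  [0,7): 7 bp
  [7,15): 8 bp
  [15,25): 10 bp
  [25,34): 9 bp
  [34,41): 7 bp
  [41,50): 9 bp
  [50,60): 10 bp
  [60,70): 10 bp
  [70,74): 4 bp
  [74,90): 16 bp
  [90,100): 10 bp
  [100,104): 4 bp
  [104,113): 9 bp
  [113,119): 6 bp
  [119,123): 4 bp
  [123,140): 17 bp
  [140,148): 8 bp
  [148,160): 12 bp
  [160,176): 16 bp
  [176,182): 6 bp
  [182,190): 8 bp
  [190,199): 9 bp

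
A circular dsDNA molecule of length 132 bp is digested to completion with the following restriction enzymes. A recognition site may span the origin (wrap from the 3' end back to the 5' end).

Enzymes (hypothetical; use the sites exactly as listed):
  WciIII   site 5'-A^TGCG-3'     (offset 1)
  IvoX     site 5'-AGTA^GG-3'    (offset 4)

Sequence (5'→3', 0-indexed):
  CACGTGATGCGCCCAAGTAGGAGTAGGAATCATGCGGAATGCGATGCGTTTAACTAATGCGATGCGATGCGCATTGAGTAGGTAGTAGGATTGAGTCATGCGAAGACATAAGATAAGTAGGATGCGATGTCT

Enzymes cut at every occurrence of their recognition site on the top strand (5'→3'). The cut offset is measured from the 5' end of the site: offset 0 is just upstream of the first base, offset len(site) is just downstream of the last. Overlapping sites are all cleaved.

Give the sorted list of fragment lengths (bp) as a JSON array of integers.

[3,5,5,5,6,7,7,7,11,12,13,13,17,21]

Site scan:
  WciIII (ATGCG, off=1): starts [6, 31, 38, 43, 56, 61, 66, 97, 121] → cuts [7, 32, 39, 44, 57, 62, 67, 98, 122]
  IvoX (AGTAGG, off=4): starts [15, 21, 76, 83, 115] → cuts [19, 25, 80, 87, 119]

Pooled cuts: [7, 19, 25, 32, 39, 44, 57, 62, 67, 80, 87, 98, 119, 122]

Fragment lengths:
  7→19: 12 bp
  19→25: 6 bp
  25→32: 7 bp
  32→39: 7 bp
  39→44: 5 bp
  44→57: 13 bp
  57→62: 5 bp
  62→67: 5 bp
  67→80: 13 bp
  80→87: 7 bp
  87→98: 11 bp
  98→119: 21 bp
  119→122: 3 bp
  122→7 (wrap): 132-122+7 = 17 bp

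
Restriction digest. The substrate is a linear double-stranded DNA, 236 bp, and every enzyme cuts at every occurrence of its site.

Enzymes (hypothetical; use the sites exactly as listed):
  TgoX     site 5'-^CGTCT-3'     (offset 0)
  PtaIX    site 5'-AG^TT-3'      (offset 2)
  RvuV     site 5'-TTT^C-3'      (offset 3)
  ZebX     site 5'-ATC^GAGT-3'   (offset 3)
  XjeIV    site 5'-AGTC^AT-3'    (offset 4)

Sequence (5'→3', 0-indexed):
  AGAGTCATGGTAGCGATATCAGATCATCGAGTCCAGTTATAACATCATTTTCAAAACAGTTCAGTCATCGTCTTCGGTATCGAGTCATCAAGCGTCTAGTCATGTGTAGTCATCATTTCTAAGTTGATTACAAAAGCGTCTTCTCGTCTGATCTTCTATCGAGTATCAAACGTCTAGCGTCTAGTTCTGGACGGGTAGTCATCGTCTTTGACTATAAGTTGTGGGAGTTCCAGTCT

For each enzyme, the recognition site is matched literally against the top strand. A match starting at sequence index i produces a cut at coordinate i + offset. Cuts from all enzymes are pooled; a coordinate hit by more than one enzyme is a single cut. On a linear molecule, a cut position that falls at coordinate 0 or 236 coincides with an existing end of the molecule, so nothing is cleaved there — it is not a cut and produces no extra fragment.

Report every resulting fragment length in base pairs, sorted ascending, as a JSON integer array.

Per-enzyme occurrences:
  TgoX CGTCT/0: at [68, 92, 136, 144, 170, 177, 202] ⇒ [68, 92, 136, 144, 170, 177, 202]
  PtaIX AGTT/2: at [34, 57, 121, 182, 216, 225] ⇒ [36, 59, 123, 184, 218, 227]
  RvuV TTTC/3: at [48, 115] ⇒ [51, 118]
  ZebX ATCGAGT/3: at [25, 78, 157] ⇒ [28, 81, 160]
  XjeIV AGTCAT/4: at [2, 62, 82, 97, 107, 196] ⇒ [6, 66, 86, 101, 111, 200]

Pooled cuts: [6, 28, 36, 51, 59, 66, 68, 81, 86, 92, 101, 111, 118, 123, 136, 144, 160, 170, 177, 184, 200, 202, 218, 227]

Fragments:
  [0,6): 6 bp
  [6,28): 22 bp
  [28,36): 8 bp
  [36,51): 15 bp
  [51,59): 8 bp
  [59,66): 7 bp
  [66,68): 2 bp
  [68,81): 13 bp
  [81,86): 5 bp
  [86,92): 6 bp
  [92,101): 9 bp
  [101,111): 10 bp
  [111,118): 7 bp
  [118,123): 5 bp
  [123,136): 13 bp
  [136,144): 8 bp
  [144,160): 16 bp
  [160,170): 10 bp
  [170,177): 7 bp
  [177,184): 7 bp
  [184,200): 16 bp
  [200,202): 2 bp
  [202,218): 16 bp
  [218,227): 9 bp
  [227,236): 9 bp

[2,2,5,5,6,6,7,7,7,7,8,8,8,9,9,9,10,10,13,13,15,16,16,16,22]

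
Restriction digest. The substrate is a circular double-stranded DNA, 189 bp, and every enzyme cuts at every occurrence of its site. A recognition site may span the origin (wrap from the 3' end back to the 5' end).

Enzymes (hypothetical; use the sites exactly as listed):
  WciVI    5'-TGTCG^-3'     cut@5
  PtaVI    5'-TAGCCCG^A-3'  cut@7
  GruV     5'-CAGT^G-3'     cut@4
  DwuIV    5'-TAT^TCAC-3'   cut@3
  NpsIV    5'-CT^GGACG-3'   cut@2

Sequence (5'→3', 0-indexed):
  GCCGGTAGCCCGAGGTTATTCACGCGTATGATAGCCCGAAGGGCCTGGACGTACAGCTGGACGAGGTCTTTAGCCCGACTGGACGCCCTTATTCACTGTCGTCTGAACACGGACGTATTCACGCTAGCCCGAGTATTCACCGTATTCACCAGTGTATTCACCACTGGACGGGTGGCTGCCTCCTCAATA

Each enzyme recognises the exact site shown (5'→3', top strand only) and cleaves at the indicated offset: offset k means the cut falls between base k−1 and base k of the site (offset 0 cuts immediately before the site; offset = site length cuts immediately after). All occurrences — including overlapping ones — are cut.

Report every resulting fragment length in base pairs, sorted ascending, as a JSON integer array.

[3,4,5,7,8,8,8,9,9,12,12,13,17,19,19,36]

Scan for sites:
  WciVI (TGTCG, off=5): starts [96] → cuts [101]
  PtaVI (TAGCCCGA, off=7): starts [5, 31, 70, 124] → cuts [12, 38, 77, 131]
  GruV (CAGTG, off=4): starts [149] → cuts [153]
  DwuIV (TATTCAC, off=3): starts [16, 89, 115, 133, 142, 154] → cuts [19, 92, 118, 136, 145, 157]
  NpsIV (CTGGACG, off=2): starts [44, 56, 78, 163] → cuts [46, 58, 80, 165]

All cut coordinates (distinct, sorted): [12, 19, 38, 46, 58, 77, 80, 92, 101, 118, 131, 136, 145, 153, 157, 165]

Fragment lengths:
  12→19: 7 bp
  19→38: 19 bp
  38→46: 8 bp
  46→58: 12 bp
  58→77: 19 bp
  77→80: 3 bp
  80→92: 12 bp
  92→101: 9 bp
  101→118: 17 bp
  118→131: 13 bp
  131→136: 5 bp
  136→145: 9 bp
  145→153: 8 bp
  153→157: 4 bp
  157→165: 8 bp
  165→12 (wrap): 189-165+12 = 36 bp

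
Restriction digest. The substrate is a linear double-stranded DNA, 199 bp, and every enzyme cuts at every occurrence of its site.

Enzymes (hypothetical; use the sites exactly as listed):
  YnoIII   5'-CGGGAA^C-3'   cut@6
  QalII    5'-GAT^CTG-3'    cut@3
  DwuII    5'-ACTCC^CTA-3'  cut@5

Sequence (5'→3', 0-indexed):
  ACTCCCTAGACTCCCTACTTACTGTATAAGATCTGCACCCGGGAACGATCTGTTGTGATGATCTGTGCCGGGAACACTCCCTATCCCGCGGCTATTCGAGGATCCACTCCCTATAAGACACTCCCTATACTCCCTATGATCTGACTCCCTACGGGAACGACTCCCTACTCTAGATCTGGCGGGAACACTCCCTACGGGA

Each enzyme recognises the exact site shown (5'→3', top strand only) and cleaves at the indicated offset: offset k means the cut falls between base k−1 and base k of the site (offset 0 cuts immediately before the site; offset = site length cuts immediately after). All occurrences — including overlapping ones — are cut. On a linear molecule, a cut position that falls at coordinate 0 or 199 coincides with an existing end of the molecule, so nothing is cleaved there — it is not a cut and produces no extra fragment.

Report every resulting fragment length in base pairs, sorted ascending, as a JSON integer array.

[4,5,6,6,7,7,8,8,9,9,9,10,11,12,13,13,14,18,30]

Per-enzyme occurrences:
  YnoIII (CGGGAAC, off=6): starts [39, 68, 151, 179] → cuts [45, 74, 157, 185]
  QalII (GATCTG, off=3): starts [29, 46, 59, 137, 172] → cuts [32, 49, 62, 140, 175]
  DwuII (ACTCCCTA, off=5): starts [0, 9, 75, 105, 119, 128, 143, 159, 186] → cuts [5, 14, 80, 110, 124, 133, 148, 164, 191]

All cut coordinates (distinct, sorted): [5, 14, 32, 45, 49, 62, 74, 80, 110, 124, 133, 140, 148, 157, 164, 175, 185, 191]

Fragments:
  [0,5): 5 bp
  [5,14): 9 bp
  [14,32): 18 bp
  [32,45): 13 bp
  [45,49): 4 bp
  [49,62): 13 bp
  [62,74): 12 bp
  [74,80): 6 bp
  [80,110): 30 bp
  [110,124): 14 bp
  [124,133): 9 bp
  [133,140): 7 bp
  [140,148): 8 bp
  [148,157): 9 bp
  [157,164): 7 bp
  [164,175): 11 bp
  [175,185): 10 bp
  [185,191): 6 bp
  [191,199): 8 bp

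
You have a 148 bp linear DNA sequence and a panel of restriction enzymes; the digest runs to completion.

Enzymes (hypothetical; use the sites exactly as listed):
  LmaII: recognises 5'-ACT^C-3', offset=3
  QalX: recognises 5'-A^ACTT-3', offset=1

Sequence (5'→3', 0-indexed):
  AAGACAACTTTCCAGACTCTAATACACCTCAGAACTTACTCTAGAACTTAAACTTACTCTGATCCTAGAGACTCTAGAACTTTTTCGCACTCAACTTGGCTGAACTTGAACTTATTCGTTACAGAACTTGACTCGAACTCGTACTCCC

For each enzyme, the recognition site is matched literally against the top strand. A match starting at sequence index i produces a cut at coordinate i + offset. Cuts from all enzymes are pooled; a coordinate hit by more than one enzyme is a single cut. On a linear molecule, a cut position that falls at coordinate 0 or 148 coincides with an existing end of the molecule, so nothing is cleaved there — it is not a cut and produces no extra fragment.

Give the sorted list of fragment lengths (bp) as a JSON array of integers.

Site scan:
  LmaII ACTC/3: at [15, 37, 55, 70, 88, 130, 136, 142] ⇒ [18, 40, 58, 73, 91, 133, 139, 145]
  QalX AACTT/1: at [5, 32, 44, 50, 77, 92, 102, 108, 124] ⇒ [6, 33, 45, 51, 78, 93, 103, 109, 125]

Pooled cuts: [6, 18, 33, 40, 45, 51, 58, 73, 78, 91, 93, 103, 109, 125, 133, 139, 145]

Fragments:
  [0,6): 6 bp
  [6,18): 12 bp
  [18,33): 15 bp
  [33,40): 7 bp
  [40,45): 5 bp
  [45,51): 6 bp
  [51,58): 7 bp
  [58,73): 15 bp
  [73,78): 5 bp
  [78,91): 13 bp
  [91,93): 2 bp
  [93,103): 10 bp
  [103,109): 6 bp
  [109,125): 16 bp
  [125,133): 8 bp
  [133,139): 6 bp
  [139,145): 6 bp
  [145,148): 3 bp

[2,3,5,5,6,6,6,6,6,7,7,8,10,12,13,15,15,16]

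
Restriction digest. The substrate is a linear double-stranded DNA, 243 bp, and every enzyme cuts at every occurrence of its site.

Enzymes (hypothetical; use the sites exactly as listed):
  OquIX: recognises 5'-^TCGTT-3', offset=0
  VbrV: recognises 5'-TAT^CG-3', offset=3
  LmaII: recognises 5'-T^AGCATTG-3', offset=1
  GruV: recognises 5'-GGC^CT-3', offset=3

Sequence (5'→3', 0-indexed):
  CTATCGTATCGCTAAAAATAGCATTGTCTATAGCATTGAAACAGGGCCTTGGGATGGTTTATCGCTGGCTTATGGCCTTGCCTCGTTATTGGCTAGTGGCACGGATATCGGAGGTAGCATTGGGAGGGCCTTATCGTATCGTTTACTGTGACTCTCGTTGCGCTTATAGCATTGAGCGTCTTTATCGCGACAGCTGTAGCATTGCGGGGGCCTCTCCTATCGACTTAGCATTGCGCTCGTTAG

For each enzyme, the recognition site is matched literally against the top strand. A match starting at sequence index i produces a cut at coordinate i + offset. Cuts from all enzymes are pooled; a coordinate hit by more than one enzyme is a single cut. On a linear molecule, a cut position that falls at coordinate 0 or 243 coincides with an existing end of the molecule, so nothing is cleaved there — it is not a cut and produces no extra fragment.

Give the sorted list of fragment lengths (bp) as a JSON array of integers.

[1,4,4,5,5,6,6,7,7,9,10,10,12,12,13,14,14,14,15,15,16,18,26]

Site scan:
  OquIX TCGTT/0: at [82, 138, 154, 236] ⇒ [82, 138, 154, 236]
  VbrV TATCG/3: at [1, 6, 59, 105, 131, 136, 182, 217] ⇒ [4, 9, 62, 108, 134, 139, 185, 220]
  LmaII TAGCATTG/1: at [18, 30, 114, 166, 196, 225] ⇒ [19, 31, 115, 167, 197, 226]
  GruV GGCCT/3: at [44, 73, 126, 208] ⇒ [47, 76, 129, 211]

All cut coordinates (distinct, sorted): [4, 9, 19, 31, 47, 62, 76, 82, 108, 115, 129, 134, 138, 139, 154, 167, 185, 197, 211, 220, 226, 236]

Fragments:
  [0,4): 4 bp
  [4,9): 5 bp
  [9,19): 10 bp
  [19,31): 12 bp
  [31,47): 16 bp
  [47,62): 15 bp
  [62,76): 14 bp
  [76,82): 6 bp
  [82,108): 26 bp
  [108,115): 7 bp
  [115,129): 14 bp
  [129,134): 5 bp
  [134,138): 4 bp
  [138,139): 1 bp
  [139,154): 15 bp
  [154,167): 13 bp
  [167,185): 18 bp
  [185,197): 12 bp
  [197,211): 14 bp
  [211,220): 9 bp
  [220,226): 6 bp
  [226,236): 10 bp
  [236,243): 7 bp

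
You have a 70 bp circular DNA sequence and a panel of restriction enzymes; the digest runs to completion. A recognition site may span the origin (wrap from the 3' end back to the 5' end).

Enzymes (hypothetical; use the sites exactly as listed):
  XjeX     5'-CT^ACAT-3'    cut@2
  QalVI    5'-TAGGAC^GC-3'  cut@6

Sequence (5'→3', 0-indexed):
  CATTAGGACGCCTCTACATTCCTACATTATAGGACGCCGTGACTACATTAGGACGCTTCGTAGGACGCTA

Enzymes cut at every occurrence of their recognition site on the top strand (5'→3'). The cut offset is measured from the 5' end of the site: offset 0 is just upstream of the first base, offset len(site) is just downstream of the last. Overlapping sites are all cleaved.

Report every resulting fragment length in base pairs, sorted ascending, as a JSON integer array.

[3,6,8,9,10,10,12,12]

Site scan:
  XjeX (CTACAT, off=2): starts [13, 21, 42, 67] → cuts [15, 23, 44, 69]
  QalVI (TAGGACGC, off=6): starts [3, 29, 48, 60] → cuts [9, 35, 54, 66]

Pooled cuts: [9, 15, 23, 35, 44, 54, 66, 69]

Fragments:
  9→15: 6 bp
  15→23: 8 bp
  23→35: 12 bp
  35→44: 9 bp
  44→54: 10 bp
  54→66: 12 bp
  66→69: 3 bp
  69→9 (wrap): 70-69+9 = 10 bp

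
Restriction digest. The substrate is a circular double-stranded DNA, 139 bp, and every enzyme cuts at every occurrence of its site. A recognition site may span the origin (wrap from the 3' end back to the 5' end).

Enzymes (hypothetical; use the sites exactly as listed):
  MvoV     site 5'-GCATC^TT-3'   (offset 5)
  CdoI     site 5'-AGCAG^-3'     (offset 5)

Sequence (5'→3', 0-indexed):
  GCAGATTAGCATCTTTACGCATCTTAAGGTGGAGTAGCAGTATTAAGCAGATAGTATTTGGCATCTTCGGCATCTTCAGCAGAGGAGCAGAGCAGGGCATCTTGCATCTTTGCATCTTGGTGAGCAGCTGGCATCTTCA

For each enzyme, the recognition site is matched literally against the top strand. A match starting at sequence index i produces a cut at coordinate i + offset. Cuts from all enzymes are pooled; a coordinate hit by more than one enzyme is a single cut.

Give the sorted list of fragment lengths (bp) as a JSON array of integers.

[5,6,7,8,8,8,8,8,9,9,10,10,11,15,17]

Scan for sites:
  MvoV (GCATCTT, off=5): starts [8, 18, 60, 69, 96, 103, 111, 130] → cuts [13, 23, 65, 74, 101, 108, 116, 135]
  CdoI (AGCAG, off=5): starts [35, 45, 77, 85, 90, 122, 138] → cuts [4, 40, 50, 82, 90, 95, 127]

Pooled cuts: [4, 13, 23, 40, 50, 65, 74, 82, 90, 95, 101, 108, 116, 127, 135]

Fragments:
  4→13: 9 bp
  13→23: 10 bp
  23→40: 17 bp
  40→50: 10 bp
  50→65: 15 bp
  65→74: 9 bp
  74→82: 8 bp
  82→90: 8 bp
  90→95: 5 bp
  95→101: 6 bp
  101→108: 7 bp
  108→116: 8 bp
  116→127: 11 bp
  127→135: 8 bp
  135→4 (wrap): 139-135+4 = 8 bp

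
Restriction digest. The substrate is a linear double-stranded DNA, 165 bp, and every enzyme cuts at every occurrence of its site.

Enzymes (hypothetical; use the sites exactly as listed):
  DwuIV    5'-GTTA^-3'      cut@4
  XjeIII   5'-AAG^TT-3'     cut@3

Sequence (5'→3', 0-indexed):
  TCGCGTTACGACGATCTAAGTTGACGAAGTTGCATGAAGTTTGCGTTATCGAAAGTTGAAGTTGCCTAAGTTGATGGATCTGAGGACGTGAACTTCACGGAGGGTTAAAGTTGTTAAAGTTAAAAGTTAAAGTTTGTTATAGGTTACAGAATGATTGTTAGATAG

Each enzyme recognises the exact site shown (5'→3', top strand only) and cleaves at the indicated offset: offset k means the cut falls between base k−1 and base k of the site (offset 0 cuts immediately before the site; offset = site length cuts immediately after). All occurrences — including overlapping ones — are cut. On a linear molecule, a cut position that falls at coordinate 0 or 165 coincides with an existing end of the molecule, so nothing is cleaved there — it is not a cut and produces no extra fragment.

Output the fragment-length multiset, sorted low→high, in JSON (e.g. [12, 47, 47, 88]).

[3,3,3,3,3,4,5,6,6,7,7,7,8,9,9,9,10,12,14,37]

Scan for sites:
  DwuIV (GTTA, off=4): starts [4, 44, 103, 112, 118, 125, 135, 142, 156] → cuts [8, 48, 107, 116, 122, 129, 139, 146, 160]
  XjeIII (AAGTT, off=3): starts [17, 26, 36, 52, 58, 67, 107, 116, 123, 129] → cuts [20, 29, 39, 55, 61, 70, 110, 119, 126, 132]

All cut coordinates (distinct, sorted): [8, 20, 29, 39, 48, 55, 61, 70, 107, 110, 116, 119, 122, 126, 129, 132, 139, 146, 160]

Fragment lengths:
  [0,8): 8 bp
  [8,20): 12 bp
  [20,29): 9 bp
  [29,39): 10 bp
  [39,48): 9 bp
  [48,55): 7 bp
  [55,61): 6 bp
  [61,70): 9 bp
  [70,107): 37 bp
  [107,110): 3 bp
  [110,116): 6 bp
  [116,119): 3 bp
  [119,122): 3 bp
  [122,126): 4 bp
  [126,129): 3 bp
  [129,132): 3 bp
  [132,139): 7 bp
  [139,146): 7 bp
  [146,160): 14 bp
  [160,165): 5 bp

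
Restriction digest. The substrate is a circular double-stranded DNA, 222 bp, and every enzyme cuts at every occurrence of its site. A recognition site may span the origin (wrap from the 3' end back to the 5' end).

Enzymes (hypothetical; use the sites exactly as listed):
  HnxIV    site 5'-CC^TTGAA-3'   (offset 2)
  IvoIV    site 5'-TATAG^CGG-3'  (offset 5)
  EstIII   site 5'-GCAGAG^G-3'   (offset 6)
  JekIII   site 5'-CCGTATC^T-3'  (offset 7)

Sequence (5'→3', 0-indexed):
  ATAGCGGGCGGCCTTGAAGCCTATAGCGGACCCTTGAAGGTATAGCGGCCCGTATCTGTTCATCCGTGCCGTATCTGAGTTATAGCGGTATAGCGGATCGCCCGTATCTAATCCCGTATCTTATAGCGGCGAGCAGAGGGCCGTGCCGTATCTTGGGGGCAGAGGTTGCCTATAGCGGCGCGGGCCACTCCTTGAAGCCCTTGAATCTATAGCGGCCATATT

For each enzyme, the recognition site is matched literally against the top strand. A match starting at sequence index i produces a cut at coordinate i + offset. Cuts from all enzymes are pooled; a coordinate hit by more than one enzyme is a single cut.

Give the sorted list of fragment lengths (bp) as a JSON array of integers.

[6,7,8,9,9,10,11,11,12,12,12,12,12,13,14,14,15,16,19]

Site scan:
  HnxIV (CCTTGAA, off=2): starts [11, 31, 189, 198] → cuts [13, 33, 191, 200]
  IvoIV (TATAGCGG, off=5): starts [21, 40, 80, 88, 121, 170, 207, 221] → cuts [4, 26, 45, 85, 93, 126, 175, 212]
  EstIII (GCAGAGG, off=6): starts [132, 158] → cuts [138, 164]
  JekIII (CCGTATCT, off=7): starts [49, 68, 101, 113, 145] → cuts [56, 75, 108, 120, 152]

Pooled cuts: [4, 13, 26, 33, 45, 56, 75, 85, 93, 108, 120, 126, 138, 152, 164, 175, 191, 200, 212]

Fragments:
  4→13: 9 bp
  13→26: 13 bp
  26→33: 7 bp
  33→45: 12 bp
  45→56: 11 bp
  56→75: 19 bp
  75→85: 10 bp
  85→93: 8 bp
  93→108: 15 bp
  108→120: 12 bp
  120→126: 6 bp
  126→138: 12 bp
  138→152: 14 bp
  152→164: 12 bp
  164→175: 11 bp
  175→191: 16 bp
  191→200: 9 bp
  200→212: 12 bp
  212→4 (wrap): 222-212+4 = 14 bp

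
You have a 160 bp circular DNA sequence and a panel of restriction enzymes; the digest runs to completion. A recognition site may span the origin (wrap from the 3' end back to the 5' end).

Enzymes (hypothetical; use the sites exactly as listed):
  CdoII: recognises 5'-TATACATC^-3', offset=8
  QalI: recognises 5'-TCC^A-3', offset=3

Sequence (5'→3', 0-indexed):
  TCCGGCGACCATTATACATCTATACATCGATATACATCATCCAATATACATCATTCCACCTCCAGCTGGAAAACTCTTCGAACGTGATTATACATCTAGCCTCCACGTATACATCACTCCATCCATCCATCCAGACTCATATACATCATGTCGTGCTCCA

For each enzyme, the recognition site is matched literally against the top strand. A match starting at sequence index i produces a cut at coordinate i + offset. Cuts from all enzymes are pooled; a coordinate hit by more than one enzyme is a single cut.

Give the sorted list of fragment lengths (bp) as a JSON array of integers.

[4,4,4,4,5,5,6,8,8,10,10,11,12,15,21,33]

Site scan:
  CdoII (TATACATC, off=8): starts [12, 20, 30, 44, 88, 107, 139] → cuts [20, 28, 38, 52, 96, 115, 147]
  QalI (TCCA, off=3): starts [39, 54, 60, 101, 117, 121, 125, 129, 156] → cuts [42, 57, 63, 104, 120, 124, 128, 132, 159]

Pooled cuts: [20, 28, 38, 42, 52, 57, 63, 96, 104, 115, 120, 124, 128, 132, 147, 159]

Fragments:
  20→28: 8 bp
  28→38: 10 bp
  38→42: 4 bp
  42→52: 10 bp
  52→57: 5 bp
  57→63: 6 bp
  63→96: 33 bp
  96→104: 8 bp
  104→115: 11 bp
  115→120: 5 bp
  120→124: 4 bp
  124→128: 4 bp
  128→132: 4 bp
  132→147: 15 bp
  147→159: 12 bp
  159→20 (wrap): 160-159+20 = 21 bp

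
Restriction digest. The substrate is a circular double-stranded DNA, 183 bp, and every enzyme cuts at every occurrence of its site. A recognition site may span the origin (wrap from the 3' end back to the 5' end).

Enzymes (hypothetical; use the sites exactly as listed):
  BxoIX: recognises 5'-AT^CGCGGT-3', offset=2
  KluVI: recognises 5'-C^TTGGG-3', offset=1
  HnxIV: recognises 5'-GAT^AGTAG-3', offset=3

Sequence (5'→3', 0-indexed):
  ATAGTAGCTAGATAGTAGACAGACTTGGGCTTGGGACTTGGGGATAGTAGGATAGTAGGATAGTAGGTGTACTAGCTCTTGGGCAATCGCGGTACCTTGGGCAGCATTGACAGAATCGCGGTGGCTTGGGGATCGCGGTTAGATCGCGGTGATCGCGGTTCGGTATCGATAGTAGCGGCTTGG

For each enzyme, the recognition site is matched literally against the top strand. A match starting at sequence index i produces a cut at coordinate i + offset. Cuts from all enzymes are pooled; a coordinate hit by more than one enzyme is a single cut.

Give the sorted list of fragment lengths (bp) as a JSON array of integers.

[6,7,8,8,8,8,9,9,9,9,11,11,11,15,17,17,20]

Site scan:
  BxoIX ATCGCGGT/2: at [85, 114, 131, 142, 151] ⇒ [87, 116, 133, 144, 153]
  KluVI CTTGGG/1: at [23, 29, 36, 77, 95, 124] ⇒ [24, 30, 37, 78, 96, 125]
  HnxIV GATAGTAG/3: at [10, 42, 50, 58, 167, 182] ⇒ [2, 13, 45, 53, 61, 170]

Pooled cuts: [2, 13, 24, 30, 37, 45, 53, 61, 78, 87, 96, 116, 125, 133, 144, 153, 170]

Fragments:
  2→13: 11 bp
  13→24: 11 bp
  24→30: 6 bp
  30→37: 7 bp
  37→45: 8 bp
  45→53: 8 bp
  53→61: 8 bp
  61→78: 17 bp
  78→87: 9 bp
  87→96: 9 bp
  96→116: 20 bp
  116→125: 9 bp
  125→133: 8 bp
  133→144: 11 bp
  144→153: 9 bp
  153→170: 17 bp
  170→2 (wrap): 183-170+2 = 15 bp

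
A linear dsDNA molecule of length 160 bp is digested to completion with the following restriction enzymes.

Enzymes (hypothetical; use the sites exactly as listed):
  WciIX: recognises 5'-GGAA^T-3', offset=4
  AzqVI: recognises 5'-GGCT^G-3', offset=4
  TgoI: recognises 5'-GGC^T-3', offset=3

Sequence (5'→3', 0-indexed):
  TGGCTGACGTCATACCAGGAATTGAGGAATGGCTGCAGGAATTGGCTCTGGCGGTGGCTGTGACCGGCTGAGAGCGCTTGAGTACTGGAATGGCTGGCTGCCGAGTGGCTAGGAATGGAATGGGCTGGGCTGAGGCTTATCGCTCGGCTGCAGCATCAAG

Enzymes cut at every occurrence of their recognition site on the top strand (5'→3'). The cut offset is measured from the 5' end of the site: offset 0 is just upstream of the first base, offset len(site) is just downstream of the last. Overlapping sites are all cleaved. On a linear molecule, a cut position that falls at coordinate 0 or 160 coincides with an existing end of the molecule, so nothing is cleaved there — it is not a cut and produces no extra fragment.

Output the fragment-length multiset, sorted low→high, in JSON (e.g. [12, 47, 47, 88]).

[1,1,1,1,1,1,1,1,1,3,4,4,4,4,5,5,5,5,6,7,8,9,10,11,12,12,16,21]

Site scan:
  WciIX GGAAT/4: at [17, 25, 37, 86, 111, 116] ⇒ [21, 29, 41, 90, 115, 120]
  AzqVI GGCTG/4: at [1, 30, 55, 65, 91, 95, 122, 127, 145] ⇒ [5, 34, 59, 69, 95, 99, 126, 131, 149]
  TgoI GGCT/3: at [1, 30, 43, 55, 65, 91, 95, 106, 122, 127, 133, 145] ⇒ [4, 33, 46, 58, 68, 94, 98, 109, 125, 130, 136, 148]

All cut coordinates (distinct, sorted): [4, 5, 21, 29, 33, 34, 41, 46, 58, 59, 68, 69, 90, 94, 95, 98, 99, 109, 115, 120, 125, 126, 130, 131, 136, 148, 149]

Fragment lengths:
  [0,4): 4 bp
  [4,5): 1 bp
  [5,21): 16 bp
  [21,29): 8 bp
  [29,33): 4 bp
  [33,34): 1 bp
  [34,41): 7 bp
  [41,46): 5 bp
  [46,58): 12 bp
  [58,59): 1 bp
  [59,68): 9 bp
  [68,69): 1 bp
  [69,90): 21 bp
  [90,94): 4 bp
  [94,95): 1 bp
  [95,98): 3 bp
  [98,99): 1 bp
  [99,109): 10 bp
  [109,115): 6 bp
  [115,120): 5 bp
  [120,125): 5 bp
  [125,126): 1 bp
  [126,130): 4 bp
  [130,131): 1 bp
  [131,136): 5 bp
  [136,148): 12 bp
  [148,149): 1 bp
  [149,160): 11 bp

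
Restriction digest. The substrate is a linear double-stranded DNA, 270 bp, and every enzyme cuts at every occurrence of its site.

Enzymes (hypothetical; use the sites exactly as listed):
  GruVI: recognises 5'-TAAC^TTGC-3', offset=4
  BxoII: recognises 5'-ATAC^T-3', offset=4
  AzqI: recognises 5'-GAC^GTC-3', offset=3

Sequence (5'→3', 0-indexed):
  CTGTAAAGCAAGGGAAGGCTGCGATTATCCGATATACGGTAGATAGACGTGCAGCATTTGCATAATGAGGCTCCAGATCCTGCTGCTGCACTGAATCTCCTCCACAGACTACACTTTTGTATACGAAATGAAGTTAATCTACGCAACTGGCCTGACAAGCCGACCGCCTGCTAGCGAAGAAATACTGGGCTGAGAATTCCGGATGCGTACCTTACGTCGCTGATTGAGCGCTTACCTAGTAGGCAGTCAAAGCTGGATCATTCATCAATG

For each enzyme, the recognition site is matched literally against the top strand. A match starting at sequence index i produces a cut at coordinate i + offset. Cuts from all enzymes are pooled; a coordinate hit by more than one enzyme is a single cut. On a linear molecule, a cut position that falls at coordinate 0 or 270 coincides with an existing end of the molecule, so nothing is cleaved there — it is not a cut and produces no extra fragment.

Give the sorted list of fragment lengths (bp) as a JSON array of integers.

Site scan:
  GruVI (TAACTTGC, off=4): no sites
  BxoII (ATACT, off=4): starts [181] → cuts [185]
  AzqI (GACGTC, off=3): no sites

All cut coordinates (distinct, sorted): [185]

Fragments:
  [0,185): 185 bp
  [185,270): 85 bp

[85,185]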